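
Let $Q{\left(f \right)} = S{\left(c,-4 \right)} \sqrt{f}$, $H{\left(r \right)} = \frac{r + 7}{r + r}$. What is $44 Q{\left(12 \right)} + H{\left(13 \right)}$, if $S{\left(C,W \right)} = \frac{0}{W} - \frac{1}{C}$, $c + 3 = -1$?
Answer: $\frac{10}{13} + 22 \sqrt{3} \approx 38.874$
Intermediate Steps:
$c = -4$ ($c = -3 - 1 = -4$)
$H{\left(r \right)} = \frac{7 + r}{2 r}$
$S{\left(C,W \right)} = - \frac{1}{C}$ ($S{\left(C,W \right)} = 0 - \frac{1}{C} = - \frac{1}{C}$)
$Q{\left(f \right)} = \frac{\sqrt{f}}{4}$ ($Q{\left(f \right)} = - \frac{1}{-4} \sqrt{f} = \left(-1\right) \left(- \frac{1}{4}\right) \sqrt{f} = \frac{\sqrt{f}}{4}$)
$44 Q{\left(12 \right)} + H{\left(13 \right)} = 44 \frac{\sqrt{12}}{4} + \frac{7 + 13}{2 \cdot 13} = 44 \frac{2 \sqrt{3}}{4} + \frac{1}{2} \cdot \frac{1}{13} \cdot 20 = 44 \frac{\sqrt{3}}{2} + \frac{10}{13} = 22 \sqrt{3} + \frac{10}{13} = \frac{10}{13} + 22 \sqrt{3}$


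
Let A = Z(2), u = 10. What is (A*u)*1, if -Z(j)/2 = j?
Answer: -40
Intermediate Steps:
Z(j) = -2*j
A = -4 (A = -2*2 = -4)
(A*u)*1 = -4*10*1 = -40*1 = -40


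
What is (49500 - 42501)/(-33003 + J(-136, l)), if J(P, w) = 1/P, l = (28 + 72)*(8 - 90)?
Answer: -951864/4488409 ≈ -0.21207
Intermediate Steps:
l = -8200 (l = 100*(-82) = -8200)
(49500 - 42501)/(-33003 + J(-136, l)) = (49500 - 42501)/(-33003 + 1/(-136)) = 6999/(-33003 - 1/136) = 6999/(-4488409/136) = 6999*(-136/4488409) = -951864/4488409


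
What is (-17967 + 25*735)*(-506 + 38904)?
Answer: 15666384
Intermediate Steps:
(-17967 + 25*735)*(-506 + 38904) = (-17967 + 18375)*38398 = 408*38398 = 15666384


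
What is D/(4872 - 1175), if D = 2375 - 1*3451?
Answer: -1076/3697 ≈ -0.29105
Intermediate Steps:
D = -1076 (D = 2375 - 3451 = -1076)
D/(4872 - 1175) = -1076/(4872 - 1175) = -1076/3697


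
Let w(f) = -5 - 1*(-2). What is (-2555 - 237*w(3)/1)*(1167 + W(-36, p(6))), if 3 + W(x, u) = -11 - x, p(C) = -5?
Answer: -2192516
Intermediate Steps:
w(f) = -3 (w(f) = -5 + 2 = -3)
W(x, u) = -14 - x (W(x, u) = -3 + (-11 - x) = -14 - x)
(-2555 - 237*w(3)/1)*(1167 + W(-36, p(6))) = (-2555 - (-711)/1)*(1167 + (-14 - 1*(-36))) = (-2555 - (-711))*(1167 + (-14 + 36)) = (-2555 - 237*(-3))*(1167 + 22) = (-2555 + 711)*1189 = -1844*1189 = -2192516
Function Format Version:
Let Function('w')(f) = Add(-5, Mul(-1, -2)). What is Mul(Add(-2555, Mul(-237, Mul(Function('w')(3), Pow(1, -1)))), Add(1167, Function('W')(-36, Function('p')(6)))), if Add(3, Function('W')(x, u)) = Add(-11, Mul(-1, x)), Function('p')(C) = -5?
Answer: -2192516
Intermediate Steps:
Function('w')(f) = -3 (Function('w')(f) = Add(-5, 2) = -3)
Function('W')(x, u) = Add(-14, Mul(-1, x)) (Function('W')(x, u) = Add(-3, Add(-11, Mul(-1, x))) = Add(-14, Mul(-1, x)))
Mul(Add(-2555, Mul(-237, Mul(Function('w')(3), Pow(1, -1)))), Add(1167, Function('W')(-36, Function('p')(6)))) = Mul(Add(-2555, Mul(-237, Mul(-3, Pow(1, -1)))), Add(1167, Add(-14, Mul(-1, -36)))) = Mul(Add(-2555, Mul(-237, Mul(-3, 1))), Add(1167, Add(-14, 36))) = Mul(Add(-2555, Mul(-237, -3)), Add(1167, 22)) = Mul(Add(-2555, 711), 1189) = Mul(-1844, 1189) = -2192516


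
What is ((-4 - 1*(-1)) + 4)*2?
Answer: 2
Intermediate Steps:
((-4 - 1*(-1)) + 4)*2 = ((-4 + 1) + 4)*2 = (-3 + 4)*2 = 1*2 = 2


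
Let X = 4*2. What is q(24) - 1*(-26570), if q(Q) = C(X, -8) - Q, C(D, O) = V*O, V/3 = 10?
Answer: 26306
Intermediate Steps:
V = 30 (V = 3*10 = 30)
X = 8
C(D, O) = 30*O
q(Q) = -240 - Q (q(Q) = 30*(-8) - Q = -240 - Q)
q(24) - 1*(-26570) = (-240 - 1*24) - 1*(-26570) = (-240 - 24) + 26570 = -264 + 26570 = 26306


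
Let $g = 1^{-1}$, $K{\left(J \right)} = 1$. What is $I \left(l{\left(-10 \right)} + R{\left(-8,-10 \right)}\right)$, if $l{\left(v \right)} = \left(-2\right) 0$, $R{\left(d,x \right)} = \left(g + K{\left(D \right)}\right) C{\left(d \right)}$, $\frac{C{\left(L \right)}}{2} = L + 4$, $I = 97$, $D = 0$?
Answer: $-1552$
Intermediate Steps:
$C{\left(L \right)} = 8 + 2 L$ ($C{\left(L \right)} = 2 \left(L + 4\right) = 2 \left(4 + L\right) = 8 + 2 L$)
$g = 1$
$R{\left(d,x \right)} = 16 + 4 d$ ($R{\left(d,x \right)} = \left(1 + 1\right) \left(8 + 2 d\right) = 2 \left(8 + 2 d\right) = 16 + 4 d$)
$l{\left(v \right)} = 0$
$I \left(l{\left(-10 \right)} + R{\left(-8,-10 \right)}\right) = 97 \left(0 + \left(16 + 4 \left(-8\right)\right)\right) = 97 \left(0 + \left(16 - 32\right)\right) = 97 \left(0 - 16\right) = 97 \left(-16\right) = -1552$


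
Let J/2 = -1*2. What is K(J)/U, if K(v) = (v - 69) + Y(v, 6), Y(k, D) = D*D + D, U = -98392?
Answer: 31/98392 ≈ 0.00031507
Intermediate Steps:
J = -4 (J = 2*(-1*2) = 2*(-2) = -4)
Y(k, D) = D + D² (Y(k, D) = D² + D = D + D²)
K(v) = -27 + v (K(v) = (v - 69) + 6*(1 + 6) = (-69 + v) + 6*7 = (-69 + v) + 42 = -27 + v)
K(J)/U = (-27 - 4)/(-98392) = -31*(-1/98392) = 31/98392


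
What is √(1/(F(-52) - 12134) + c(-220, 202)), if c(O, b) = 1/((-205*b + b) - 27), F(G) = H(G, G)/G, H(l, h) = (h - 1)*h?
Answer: I*√26846208143790/502530945 ≈ 0.01031*I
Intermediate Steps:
H(l, h) = h*(-1 + h) (H(l, h) = (-1 + h)*h = h*(-1 + h))
F(G) = -1 + G (F(G) = (G*(-1 + G))/G = -1 + G)
c(O, b) = 1/(-27 - 204*b) (c(O, b) = 1/(-204*b - 27) = 1/(-27 - 204*b))
√(1/(F(-52) - 12134) + c(-220, 202)) = √(1/((-1 - 52) - 12134) - 1/(27 + 204*202)) = √(1/(-53 - 12134) - 1/(27 + 41208)) = √(1/(-12187) - 1/41235) = √(-1/12187 - 1*1/41235) = √(-1/12187 - 1/41235) = √(-53422/502530945) = I*√26846208143790/502530945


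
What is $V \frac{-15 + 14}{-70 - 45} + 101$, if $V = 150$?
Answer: $\frac{2353}{23} \approx 102.3$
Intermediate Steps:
$V \frac{-15 + 14}{-70 - 45} + 101 = 150 \frac{-15 + 14}{-70 - 45} + 101 = 150 \left(- \frac{1}{-115}\right) + 101 = 150 \left(\left(-1\right) \left(- \frac{1}{115}\right)\right) + 101 = 150 \cdot \frac{1}{115} + 101 = \frac{30}{23} + 101 = \frac{2353}{23}$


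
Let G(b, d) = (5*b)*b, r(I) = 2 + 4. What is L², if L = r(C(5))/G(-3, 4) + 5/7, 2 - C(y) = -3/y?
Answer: 7921/11025 ≈ 0.71846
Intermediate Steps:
C(y) = 2 + 3/y (C(y) = 2 - (-3)/y = 2 + 3/y)
r(I) = 6
G(b, d) = 5*b²
L = 89/105 (L = 6/((5*(-3)²)) + 5/7 = 6/((5*9)) + 5*(⅐) = 6/45 + 5/7 = 6*(1/45) + 5/7 = 2/15 + 5/7 = 89/105 ≈ 0.84762)
L² = (89/105)² = 7921/11025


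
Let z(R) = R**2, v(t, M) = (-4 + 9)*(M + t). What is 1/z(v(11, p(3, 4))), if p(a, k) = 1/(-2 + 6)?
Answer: 16/50625 ≈ 0.00031605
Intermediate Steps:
p(a, k) = 1/4
v(t, M) = 5*M + 5*t (v(t, M) = 5*(M + t) = 5*M + 5*t)
1/z(v(11, p(3, 4))) = 1/((5*(1/4) + 5*11)**2) = 1/((5/4 + 55)**2) = 1/((225/4)**2) = 1/(50625/16) = 16/50625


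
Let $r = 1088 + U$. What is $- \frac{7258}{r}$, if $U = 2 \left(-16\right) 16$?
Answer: $- \frac{3629}{288} \approx -12.601$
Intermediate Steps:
$U = -512$ ($U = \left(-32\right) 16 = -512$)
$r = 576$ ($r = 1088 - 512 = 576$)
$- \frac{7258}{r} = - \frac{7258}{576} = \left(-7258\right) \frac{1}{576} = - \frac{3629}{288}$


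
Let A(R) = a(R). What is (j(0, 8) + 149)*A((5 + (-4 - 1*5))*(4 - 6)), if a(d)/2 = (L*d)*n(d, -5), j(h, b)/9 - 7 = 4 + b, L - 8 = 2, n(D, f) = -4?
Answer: -204800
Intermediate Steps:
L = 10 (L = 8 + 2 = 10)
j(h, b) = 99 + 9*b (j(h, b) = 63 + 9*(4 + b) = 63 + (36 + 9*b) = 99 + 9*b)
a(d) = -80*d (a(d) = 2*((10*d)*(-4)) = 2*(-40*d) = -80*d)
A(R) = -80*R
(j(0, 8) + 149)*A((5 + (-4 - 1*5))*(4 - 6)) = ((99 + 9*8) + 149)*(-80*(5 + (-4 - 1*5))*(4 - 6)) = ((99 + 72) + 149)*(-80*(5 + (-4 - 5))*(-2)) = (171 + 149)*(-80*(5 - 9)*(-2)) = 320*(-(-320)*(-2)) = 320*(-80*8) = 320*(-640) = -204800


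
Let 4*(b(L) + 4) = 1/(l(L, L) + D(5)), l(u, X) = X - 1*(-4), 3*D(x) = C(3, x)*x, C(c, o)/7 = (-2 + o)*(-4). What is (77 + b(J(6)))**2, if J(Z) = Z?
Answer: 1440885681/270400 ≈ 5328.7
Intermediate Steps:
C(c, o) = 56 - 28*o (C(c, o) = 7*((-2 + o)*(-4)) = 7*(8 - 4*o) = 56 - 28*o)
D(x) = x*(56 - 28*x)/3 (D(x) = ((56 - 28*x)*x)/3 = (x*(56 - 28*x))/3 = x*(56 - 28*x)/3)
l(u, X) = 4 + X (l(u, X) = X + 4 = 4 + X)
b(L) = -4 + 1/(4*(-136 + L)) (b(L) = -4 + 1/(4*((4 + L) + (28/3)*5*(2 - 1*5))) = -4 + 1/(4*((4 + L) + (28/3)*5*(2 - 5))) = -4 + 1/(4*((4 + L) + (28/3)*5*(-3))) = -4 + 1/(4*((4 + L) - 140)) = -4 + 1/(4*(-136 + L)))
(77 + b(J(6)))**2 = (77 + (2177 - 16*6)/(4*(-136 + 6)))**2 = (77 + (1/4)*(2177 - 96)/(-130))**2 = (77 + (1/4)*(-1/130)*2081)**2 = (77 - 2081/520)**2 = (37959/520)**2 = 1440885681/270400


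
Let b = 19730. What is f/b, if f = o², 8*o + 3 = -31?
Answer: 289/315680 ≈ 0.00091548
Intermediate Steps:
o = -17/4 (o = -3/8 + (⅛)*(-31) = -3/8 - 31/8 = -17/4 ≈ -4.2500)
f = 289/16 (f = (-17/4)² = 289/16 ≈ 18.063)
f/b = (289/16)/19730 = (289/16)*(1/19730) = 289/315680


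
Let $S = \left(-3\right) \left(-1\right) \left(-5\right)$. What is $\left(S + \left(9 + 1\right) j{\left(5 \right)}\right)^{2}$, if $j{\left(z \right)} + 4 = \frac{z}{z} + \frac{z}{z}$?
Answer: $1225$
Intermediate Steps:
$j{\left(z \right)} = -2$ ($j{\left(z \right)} = -4 + \left(\frac{z}{z} + \frac{z}{z}\right) = -4 + \left(1 + 1\right) = -4 + 2 = -2$)
$S = -15$ ($S = 3 \left(-5\right) = -15$)
$\left(S + \left(9 + 1\right) j{\left(5 \right)}\right)^{2} = \left(-15 + \left(9 + 1\right) \left(-2\right)\right)^{2} = \left(-15 + 10 \left(-2\right)\right)^{2} = \left(-15 - 20\right)^{2} = \left(-35\right)^{2} = 1225$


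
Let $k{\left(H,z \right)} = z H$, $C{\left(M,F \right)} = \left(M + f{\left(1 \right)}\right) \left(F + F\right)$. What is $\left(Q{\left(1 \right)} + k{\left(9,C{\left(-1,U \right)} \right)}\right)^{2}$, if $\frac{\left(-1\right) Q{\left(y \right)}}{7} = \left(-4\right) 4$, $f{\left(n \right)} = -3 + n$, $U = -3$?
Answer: $75076$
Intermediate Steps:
$C{\left(M,F \right)} = 2 F \left(-2 + M\right)$ ($C{\left(M,F \right)} = \left(M + \left(-3 + 1\right)\right) \left(F + F\right) = \left(M - 2\right) 2 F = \left(-2 + M\right) 2 F = 2 F \left(-2 + M\right)$)
$k{\left(H,z \right)} = H z$
$Q{\left(y \right)} = 112$ ($Q{\left(y \right)} = - 7 \left(\left(-4\right) 4\right) = \left(-7\right) \left(-16\right) = 112$)
$\left(Q{\left(1 \right)} + k{\left(9,C{\left(-1,U \right)} \right)}\right)^{2} = \left(112 + 9 \cdot 2 \left(-3\right) \left(-2 - 1\right)\right)^{2} = \left(112 + 9 \cdot 2 \left(-3\right) \left(-3\right)\right)^{2} = \left(112 + 9 \cdot 18\right)^{2} = \left(112 + 162\right)^{2} = 274^{2} = 75076$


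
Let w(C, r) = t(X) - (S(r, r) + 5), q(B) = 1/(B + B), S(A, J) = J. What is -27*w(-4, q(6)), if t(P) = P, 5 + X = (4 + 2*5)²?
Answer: -20079/4 ≈ -5019.8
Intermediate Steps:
q(B) = 1/(2*B)
X = 191 (X = -5 + (4 + 2*5)² = -5 + (4 + 10)² = -5 + 14² = -5 + 196 = 191)
w(C, r) = 186 - r (w(C, r) = 191 - (r + 5) = 191 - (5 + r) = 191 + (-5 - r) = 186 - r)
-27*w(-4, q(6)) = -27*(186 - 1/(2*6)) = -27*(186 - 1*1/12) = -27*(186 - 1/12) = -27*2231/12 = -20079/4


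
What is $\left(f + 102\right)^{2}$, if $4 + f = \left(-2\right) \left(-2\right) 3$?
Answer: $12100$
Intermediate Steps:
$f = 8$ ($f = -4 + \left(-2\right) \left(-2\right) 3 = -4 + 4 \cdot 3 = -4 + 12 = 8$)
$\left(f + 102\right)^{2} = \left(8 + 102\right)^{2} = 110^{2} = 12100$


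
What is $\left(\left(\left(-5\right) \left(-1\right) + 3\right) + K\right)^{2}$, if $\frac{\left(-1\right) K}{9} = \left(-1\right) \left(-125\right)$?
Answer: $1247689$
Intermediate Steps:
$K = -1125$ ($K = - 9 \left(\left(-1\right) \left(-125\right)\right) = \left(-9\right) 125 = -1125$)
$\left(\left(\left(-5\right) \left(-1\right) + 3\right) + K\right)^{2} = \left(\left(\left(-5\right) \left(-1\right) + 3\right) - 1125\right)^{2} = \left(\left(5 + 3\right) - 1125\right)^{2} = \left(8 - 1125\right)^{2} = \left(-1117\right)^{2} = 1247689$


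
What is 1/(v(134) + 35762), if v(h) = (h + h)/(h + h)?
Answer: 1/35763 ≈ 2.7962e-5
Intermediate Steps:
v(h) = 1 (v(h) = (2*h)/((2*h)) = (2*h)*(1/(2*h)) = 1)
1/(v(134) + 35762) = 1/(1 + 35762) = 1/35763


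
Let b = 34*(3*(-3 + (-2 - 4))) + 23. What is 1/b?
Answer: -1/895 ≈ -0.0011173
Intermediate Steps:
b = -895 (b = 34*(3*(-3 - 6)) + 23 = 34*(3*(-9)) + 23 = 34*(-27) + 23 = -918 + 23 = -895)
1/b = 1/(-895) = -1/895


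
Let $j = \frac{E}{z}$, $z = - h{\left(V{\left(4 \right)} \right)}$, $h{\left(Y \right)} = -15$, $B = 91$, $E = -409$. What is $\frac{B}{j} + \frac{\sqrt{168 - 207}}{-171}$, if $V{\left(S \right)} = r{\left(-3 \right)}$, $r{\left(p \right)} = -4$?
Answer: $- \frac{1365}{409} - \frac{i \sqrt{39}}{171} \approx -3.3374 - 0.03652 i$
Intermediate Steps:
$V{\left(S \right)} = -4$
$z = 15$ ($z = \left(-1\right) \left(-15\right) = 15$)
$j = - \frac{409}{15} \approx -27.267$
$\frac{B}{j} + \frac{\sqrt{168 - 207}}{-171} = \frac{91}{- \frac{409}{15}} + \frac{\sqrt{168 - 207}}{-171} = 91 \left(- \frac{15}{409}\right) + \sqrt{-39} \left(- \frac{1}{171}\right) = - \frac{1365}{409} + i \sqrt{39} \left(- \frac{1}{171}\right) = - \frac{1365}{409} - \frac{i \sqrt{39}}{171}$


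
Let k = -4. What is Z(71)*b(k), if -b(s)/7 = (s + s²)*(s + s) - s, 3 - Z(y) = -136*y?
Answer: 6220396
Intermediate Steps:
Z(y) = 3 + 136*y (Z(y) = 3 - (-136)*y = 3 + 136*y)
b(s) = 7*s - 14*s*(s + s²) (b(s) = -7*((s + s²)*(s + s) - s) = -7*((s + s²)*(2*s) - s) = -7*(2*s*(s + s²) - s) = -7*(-s + 2*s*(s + s²)) = 7*s - 14*s*(s + s²))
Z(71)*b(k) = (3 + 136*71)*(7*(-4)*(1 - 2*(-4) - 2*(-4)²)) = (3 + 9656)*(7*(-4)*(1 + 8 - 2*16)) = 9659*(7*(-4)*(1 + 8 - 32)) = 9659*(7*(-4)*(-23)) = 9659*644 = 6220396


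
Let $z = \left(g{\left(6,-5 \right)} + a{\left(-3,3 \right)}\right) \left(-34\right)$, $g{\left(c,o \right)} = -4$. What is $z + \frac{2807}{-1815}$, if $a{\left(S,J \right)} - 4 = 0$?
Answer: $- \frac{2807}{1815} \approx -1.5466$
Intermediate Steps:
$a{\left(S,J \right)} = 4$ ($a{\left(S,J \right)} = 4 + 0 = 4$)
$z = 0$ ($z = \left(-4 + 4\right) \left(-34\right) = 0 \left(-34\right) = 0$)
$z + \frac{2807}{-1815} = 0 + \frac{2807}{-1815} = 0 + 2807 \left(- \frac{1}{1815}\right) = 0 - \frac{2807}{1815} = - \frac{2807}{1815}$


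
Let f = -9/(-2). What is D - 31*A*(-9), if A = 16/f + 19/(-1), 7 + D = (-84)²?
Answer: 2740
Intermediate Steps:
D = 7049 (D = -7 + (-84)² = -7 + 7056 = 7049)
f = 9/2 (f = -9*(-½) = 9/2 ≈ 4.5000)
A = -139/9 (A = 16/(9/2) + 19/(-1) = 16*(2/9) + 19*(-1) = 32/9 - 19 = -139/9 ≈ -15.444)
D - 31*A*(-9) = 7049 - 31*(-139/9)*(-9) = 7049 - (-4309)*(-9)/9 = 7049 - 1*4309 = 7049 - 4309 = 2740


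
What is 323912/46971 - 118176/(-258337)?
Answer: 89229299240/12134347227 ≈ 7.3534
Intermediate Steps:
323912/46971 - 118176/(-258337) = 323912*(1/46971) - 118176*(-1/258337) = 323912/46971 + 118176/258337 = 89229299240/12134347227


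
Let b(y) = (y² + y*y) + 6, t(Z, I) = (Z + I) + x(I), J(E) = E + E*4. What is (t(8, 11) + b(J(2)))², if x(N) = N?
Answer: 55696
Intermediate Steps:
J(E) = 5*E (J(E) = E + 4*E = 5*E)
t(Z, I) = Z + 2*I (t(Z, I) = (Z + I) + I = (I + Z) + I = Z + 2*I)
b(y) = 6 + 2*y² (b(y) = (y² + y²) + 6 = 2*y² + 6 = 6 + 2*y²)
(t(8, 11) + b(J(2)))² = ((8 + 2*11) + (6 + 2*(5*2)²))² = ((8 + 22) + (6 + 2*10²))² = (30 + (6 + 2*100))² = (30 + (6 + 200))² = (30 + 206)² = 236² = 55696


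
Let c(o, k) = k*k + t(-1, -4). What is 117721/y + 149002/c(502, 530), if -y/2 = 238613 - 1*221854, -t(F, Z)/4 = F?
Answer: -7018512687/2353835068 ≈ -2.9817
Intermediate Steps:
t(F, Z) = -4*F
c(o, k) = 4 + k² (c(o, k) = k*k - 4*(-1) = k² + 4 = 4 + k²)
y = -33518 (y = -2*(238613 - 1*221854) = -2*(238613 - 221854) = -2*16759 = -33518)
117721/y + 149002/c(502, 530) = 117721/(-33518) + 149002/(4 + 530²) = 117721*(-1/33518) + 149002/(4 + 280900) = -117721/33518 + 149002/280904 = -117721/33518 + 149002*(1/280904) = -117721/33518 + 74501/140452 = -7018512687/2353835068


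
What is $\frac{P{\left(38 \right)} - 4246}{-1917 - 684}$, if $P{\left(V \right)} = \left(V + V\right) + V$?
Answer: $\frac{4132}{2601} \approx 1.5886$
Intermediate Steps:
$P{\left(V \right)} = 3 V$ ($P{\left(V \right)} = 2 V + V = 3 V$)
$\frac{P{\left(38 \right)} - 4246}{-1917 - 684} = \frac{3 \cdot 38 - 4246}{-1917 - 684} = \frac{114 - 4246}{-2601} = \left(-4132\right) \left(- \frac{1}{2601}\right) = \frac{4132}{2601}$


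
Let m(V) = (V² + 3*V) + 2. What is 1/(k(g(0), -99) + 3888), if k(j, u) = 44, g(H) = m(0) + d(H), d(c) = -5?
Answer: 1/3932 ≈ 0.00025432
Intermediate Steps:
m(V) = 2 + V² + 3*V
g(H) = -3 (g(H) = (2 + 0² + 3*0) - 5 = (2 + 0 + 0) - 5 = 2 - 5 = -3)
1/(k(g(0), -99) + 3888) = 1/(44 + 3888) = 1/3932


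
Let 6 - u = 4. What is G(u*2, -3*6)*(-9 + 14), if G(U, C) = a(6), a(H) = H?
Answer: 30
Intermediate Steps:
u = 2 (u = 6 - 1*4 = 6 - 4 = 2)
G(U, C) = 6
G(u*2, -3*6)*(-9 + 14) = 6*(-9 + 14) = 6*5 = 30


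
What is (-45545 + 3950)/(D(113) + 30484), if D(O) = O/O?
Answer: -8319/6097 ≈ -1.3644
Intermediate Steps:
D(O) = 1
(-45545 + 3950)/(D(113) + 30484) = (-45545 + 3950)/(1 + 30484) = -41595/30485 = -41595*1/30485 = -8319/6097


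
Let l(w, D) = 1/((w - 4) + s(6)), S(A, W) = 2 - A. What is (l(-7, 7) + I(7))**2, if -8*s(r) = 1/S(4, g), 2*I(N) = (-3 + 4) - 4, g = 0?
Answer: 310249/122500 ≈ 2.5326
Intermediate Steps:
I(N) = -3/2 (I(N) = ((-3 + 4) - 4)/2 = (1 - 4)/2 = (1/2)*(-3) = -3/2)
s(r) = 1/16 (s(r) = -1/(8*(2 - 1*4)) = -1/(8*(2 - 4)) = -1/8/(-2) = -1/8*(-1/2) = 1/16)
l(w, D) = 1/(-63/16 + w) (l(w, D) = 1/((w - 4) + 1/16) = 1/((-4 + w) + 1/16) = 1/(-63/16 + w))
(l(-7, 7) + I(7))**2 = (16/(-63 + 16*(-7)) - 3/2)**2 = (16/(-63 - 112) - 3/2)**2 = (16/(-175) - 3/2)**2 = (16*(-1/175) - 3/2)**2 = (-16/175 - 3/2)**2 = (-557/350)**2 = 310249/122500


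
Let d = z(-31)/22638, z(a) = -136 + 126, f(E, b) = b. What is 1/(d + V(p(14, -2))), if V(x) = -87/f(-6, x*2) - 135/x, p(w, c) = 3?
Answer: -22638/1346971 ≈ -0.016807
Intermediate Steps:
z(a) = -10
d = -5/11319 (d = -10/22638 = -10*1/22638 = -5/11319 ≈ -0.00044174)
V(x) = -357/(2*x) (V(x) = -87*1/(2*x) - 135/x = -87/(2*x) - 135/x = -357/(2*x))
1/(d + V(p(14, -2))) = 1/(-5/11319 - 357/2/3) = 1/(-5/11319 - 357/2*⅓) = 1/(-5/11319 - 119/2) = 1/(-1346971/22638) = -22638/1346971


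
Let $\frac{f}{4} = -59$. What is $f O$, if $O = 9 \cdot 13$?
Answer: $-27612$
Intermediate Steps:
$f = -236$ ($f = 4 \left(-59\right) = -236$)
$O = 117$
$f O = \left(-236\right) 117 = -27612$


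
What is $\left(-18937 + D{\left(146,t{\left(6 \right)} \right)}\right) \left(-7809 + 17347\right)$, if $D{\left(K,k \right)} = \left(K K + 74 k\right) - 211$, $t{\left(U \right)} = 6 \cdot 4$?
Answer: $37617872$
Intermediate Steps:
$t{\left(U \right)} = 24$
$D{\left(K,k \right)} = -211 + K^{2} + 74 k$ ($D{\left(K,k \right)} = \left(K^{2} + 74 k\right) - 211 = -211 + K^{2} + 74 k$)
$\left(-18937 + D{\left(146,t{\left(6 \right)} \right)}\right) \left(-7809 + 17347\right) = \left(-18937 + \left(-211 + 146^{2} + 74 \cdot 24\right)\right) \left(-7809 + 17347\right) = \left(-18937 + \left(-211 + 21316 + 1776\right)\right) 9538 = \left(-18937 + 22881\right) 9538 = 3944 \cdot 9538 = 37617872$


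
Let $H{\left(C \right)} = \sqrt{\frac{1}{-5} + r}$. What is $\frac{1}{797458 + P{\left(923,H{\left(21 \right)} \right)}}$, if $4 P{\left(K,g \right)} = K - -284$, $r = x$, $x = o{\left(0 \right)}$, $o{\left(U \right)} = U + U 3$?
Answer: $\frac{4}{3191039} \approx 1.2535 \cdot 10^{-6}$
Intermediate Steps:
$o{\left(U \right)} = 4 U$ ($o{\left(U \right)} = U + 3 U = 4 U$)
$x = 0$ ($x = 4 \cdot 0 = 0$)
$r = 0$
$H{\left(C \right)} = \frac{i \sqrt{5}}{5}$ ($H{\left(C \right)} = \sqrt{\frac{1}{-5} + 0} = \sqrt{- \frac{1}{5} + 0} = \sqrt{- \frac{1}{5}} = \frac{i \sqrt{5}}{5}$)
$P{\left(K,g \right)} = 71 + \frac{K}{4}$ ($P{\left(K,g \right)} = \frac{K - -284}{4} = \frac{K + 284}{4} = \frac{284 + K}{4} = 71 + \frac{K}{4}$)
$\frac{1}{797458 + P{\left(923,H{\left(21 \right)} \right)}} = \frac{1}{797458 + \left(71 + \frac{1}{4} \cdot 923\right)} = \frac{1}{797458 + \left(71 + \frac{923}{4}\right)} = \frac{1}{797458 + \frac{1207}{4}} = \frac{1}{\frac{3191039}{4}} = \frac{4}{3191039}$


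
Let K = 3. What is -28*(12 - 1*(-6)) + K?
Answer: -501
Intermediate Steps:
-28*(12 - 1*(-6)) + K = -28*(12 - 1*(-6)) + 3 = -28*(12 + 6) + 3 = -28*18 + 3 = -504 + 3 = -501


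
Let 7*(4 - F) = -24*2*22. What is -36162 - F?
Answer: -254218/7 ≈ -36317.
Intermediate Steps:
F = 1084/7 (F = 4 - (-24*2)*22/7 = 4 - (-48)*22/7 = 4 - ⅐*(-1056) = 4 + 1056/7 = 1084/7 ≈ 154.86)
-36162 - F = -36162 - 1*1084/7 = -36162 - 1084/7 = -254218/7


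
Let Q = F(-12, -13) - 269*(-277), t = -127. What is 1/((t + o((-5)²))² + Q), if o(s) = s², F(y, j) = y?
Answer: 1/322505 ≈ 3.1007e-6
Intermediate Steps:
Q = 74501 (Q = -12 - 269*(-277) = -12 + 74513 = 74501)
1/((t + o((-5)²))² + Q) = 1/((-127 + ((-5)²)²)² + 74501) = 1/((-127 + 25²)² + 74501) = 1/((-127 + 625)² + 74501) = 1/(498² + 74501) = 1/(248004 + 74501) = 1/322505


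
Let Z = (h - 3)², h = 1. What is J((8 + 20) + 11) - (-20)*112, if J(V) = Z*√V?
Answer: 2240 + 4*√39 ≈ 2265.0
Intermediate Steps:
Z = 4 (Z = (1 - 3)² = (-2)² = 4)
J(V) = 4*√V
J((8 + 20) + 11) - (-20)*112 = 4*√((8 + 20) + 11) - (-20)*112 = 4*√(28 + 11) - 1*(-2240) = 4*√39 + 2240 = 2240 + 4*√39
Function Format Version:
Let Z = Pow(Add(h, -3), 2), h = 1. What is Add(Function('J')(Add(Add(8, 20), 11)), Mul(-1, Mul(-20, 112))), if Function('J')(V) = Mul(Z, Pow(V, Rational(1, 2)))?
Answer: Add(2240, Mul(4, Pow(39, Rational(1, 2)))) ≈ 2265.0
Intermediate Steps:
Z = 4 (Z = Pow(Add(1, -3), 2) = Pow(-2, 2) = 4)
Function('J')(V) = Mul(4, Pow(V, Rational(1, 2)))
Add(Function('J')(Add(Add(8, 20), 11)), Mul(-1, Mul(-20, 112))) = Add(Mul(4, Pow(Add(Add(8, 20), 11), Rational(1, 2))), Mul(-1, Mul(-20, 112))) = Add(Mul(4, Pow(Add(28, 11), Rational(1, 2))), Mul(-1, -2240)) = Add(Mul(4, Pow(39, Rational(1, 2))), 2240) = Add(2240, Mul(4, Pow(39, Rational(1, 2))))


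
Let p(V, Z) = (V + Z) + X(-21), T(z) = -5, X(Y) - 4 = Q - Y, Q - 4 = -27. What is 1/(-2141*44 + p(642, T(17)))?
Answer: -1/93565 ≈ -1.0688e-5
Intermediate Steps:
Q = -23 (Q = 4 - 27 = -23)
X(Y) = -19 - Y (X(Y) = 4 + (-23 - Y) = -19 - Y)
p(V, Z) = 2 + V + Z (p(V, Z) = (V + Z) + (-19 - 1*(-21)) = (V + Z) + (-19 + 21) = (V + Z) + 2 = 2 + V + Z)
1/(-2141*44 + p(642, T(17))) = 1/(-2141*44 + (2 + 642 - 5)) = 1/(-94204 + 639) = 1/(-93565) = -1/93565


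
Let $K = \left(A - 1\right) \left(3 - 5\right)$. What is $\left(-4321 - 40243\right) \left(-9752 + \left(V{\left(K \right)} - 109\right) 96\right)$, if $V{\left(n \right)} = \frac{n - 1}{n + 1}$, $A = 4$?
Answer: $\frac{4474582112}{5} \approx 8.9492 \cdot 10^{8}$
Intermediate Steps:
$K = -6$ ($K = \left(4 - 1\right) \left(3 - 5\right) = 3 \left(-2\right) = -6$)
$V{\left(n \right)} = \frac{-1 + n}{1 + n}$
$\left(-4321 - 40243\right) \left(-9752 + \left(V{\left(K \right)} - 109\right) 96\right) = \left(-4321 - 40243\right) \left(-9752 + \left(\frac{-1 - 6}{1 - 6} - 109\right) 96\right) = - 44564 \left(-9752 + \left(\frac{1}{-5} \left(-7\right) - 109\right) 96\right) = - 44564 \left(-9752 + \left(\left(- \frac{1}{5}\right) \left(-7\right) - 109\right) 96\right) = - 44564 \left(-9752 + \left(\frac{7}{5} - 109\right) 96\right) = - 44564 \left(-9752 - \frac{51648}{5}\right) = \left(-44564\right) \left(- \frac{100408}{5}\right) = \frac{4474582112}{5}$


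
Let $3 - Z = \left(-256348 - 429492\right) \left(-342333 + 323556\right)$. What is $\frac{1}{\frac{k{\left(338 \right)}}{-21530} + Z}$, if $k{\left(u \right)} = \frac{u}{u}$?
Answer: $- \frac{21530}{277263720585811} \approx -7.7652 \cdot 10^{-11}$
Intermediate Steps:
$k{\left(u \right)} = 1$
$Z = -12878017677$ ($Z = 3 - \left(-256348 - 429492\right) \left(-342333 + 323556\right) = 3 - \left(-685840\right) \left(-18777\right) = 3 - 12878017680 = -12878017677$)
$\frac{1}{\frac{k{\left(338 \right)}}{-21530} + Z} = \frac{1}{1 \frac{1}{-21530} - 12878017677} = \frac{1}{1 \left(- \frac{1}{21530}\right) - 12878017677} = \frac{1}{- \frac{1}{21530} - 12878017677} = \frac{1}{- \frac{277263720585811}{21530}} = - \frac{21530}{277263720585811}$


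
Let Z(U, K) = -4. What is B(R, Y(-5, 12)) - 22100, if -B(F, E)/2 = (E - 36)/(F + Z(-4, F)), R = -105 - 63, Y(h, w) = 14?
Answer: -950311/43 ≈ -22100.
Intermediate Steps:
R = -168
B(F, E) = -2*(-36 + E)/(-4 + F) (B(F, E) = -2*(E - 36)/(F - 4) = -2*(-36 + E)/(-4 + F))
B(R, Y(-5, 12)) - 22100 = 2*(36 - 1*14)/(-4 - 168) - 22100 = 2*(36 - 14)/(-172) - 22100 = 2*(-1/172)*22 - 22100 = -11/43 - 22100 = -950311/43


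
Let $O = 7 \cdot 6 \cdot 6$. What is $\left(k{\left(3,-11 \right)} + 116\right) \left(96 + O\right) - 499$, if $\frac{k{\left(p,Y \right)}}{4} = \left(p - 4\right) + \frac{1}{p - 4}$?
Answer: $37085$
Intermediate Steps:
$O = 252$ ($O = 42 \cdot 6 = 252$)
$k{\left(p,Y \right)} = -16 + 4 p + \frac{4}{-4 + p}$ ($k{\left(p,Y \right)} = 4 \left(\left(p - 4\right) + \frac{1}{p - 4}\right) = 4 \left(\left(-4 + p\right) + \frac{1}{-4 + p}\right) = 4 \left(-4 + p + \frac{1}{-4 + p}\right) = -16 + 4 p + \frac{4}{-4 + p}$)
$\left(k{\left(3,-11 \right)} + 116\right) \left(96 + O\right) - 499 = \left(\frac{4 \left(17 + 3^{2} - 24\right)}{-4 + 3} + 116\right) \left(96 + 252\right) - 499 = \left(\frac{4 \left(17 + 9 - 24\right)}{-1} + 116\right) 348 - 499 = \left(4 \left(-1\right) 2 + 116\right) 348 - 499 = \left(-8 + 116\right) 348 - 499 = 108 \cdot 348 - 499 = 37584 - 499 = 37085$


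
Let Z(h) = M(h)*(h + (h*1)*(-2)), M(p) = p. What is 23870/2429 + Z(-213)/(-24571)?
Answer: 99530153/8526137 ≈ 11.674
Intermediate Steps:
Z(h) = -h² (Z(h) = h*(h + (h*1)*(-2)) = h*(h + h*(-2)) = h*(h - 2*h) = h*(-h) = -h²)
23870/2429 + Z(-213)/(-24571) = 23870/2429 - 1*(-213)²/(-24571) = 23870*(1/2429) - 1*45369*(-1/24571) = 3410/347 - 45369*(-1/24571) = 3410/347 + 45369/24571 = 99530153/8526137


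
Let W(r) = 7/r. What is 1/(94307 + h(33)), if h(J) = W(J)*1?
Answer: 33/3112138 ≈ 1.0604e-5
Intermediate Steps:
h(J) = 7/J (h(J) = (7/J)*1 = 7/J)
1/(94307 + h(33)) = 1/(94307 + 7/33) = 1/(3112138/33) = 33/3112138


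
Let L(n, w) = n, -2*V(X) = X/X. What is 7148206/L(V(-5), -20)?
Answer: -14296412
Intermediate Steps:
V(X) = -1/2 (V(X) = -X/(2*X) = -1/2*1 = -1/2)
7148206/L(V(-5), -20) = 7148206/(-1/2) = 7148206*(-2) = -14296412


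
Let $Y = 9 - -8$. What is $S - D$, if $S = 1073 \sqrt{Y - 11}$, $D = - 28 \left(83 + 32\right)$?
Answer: $3220 + 1073 \sqrt{6} \approx 5848.3$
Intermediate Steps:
$Y = 17$ ($Y = 9 + 8 = 17$)
$D = -3220$ ($D = \left(-28\right) 115 = -3220$)
$S = 1073 \sqrt{6}$ ($S = 1073 \sqrt{17 - 11} = 1073 \sqrt{6} \approx 2628.3$)
$S - D = 1073 \sqrt{6} - -3220 = 1073 \sqrt{6} + 3220 = 3220 + 1073 \sqrt{6}$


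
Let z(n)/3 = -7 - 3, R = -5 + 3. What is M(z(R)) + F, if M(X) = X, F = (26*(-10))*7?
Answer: -1850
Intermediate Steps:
R = -2
z(n) = -30 (z(n) = 3*(-7 - 3) = 3*(-10) = -30)
F = -1820 (F = -260*7 = -1820)
M(z(R)) + F = -30 - 1820 = -1850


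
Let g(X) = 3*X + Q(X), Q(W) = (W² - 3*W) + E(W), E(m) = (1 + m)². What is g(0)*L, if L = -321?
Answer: -321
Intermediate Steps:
Q(W) = W² + (1 + W)² - 3*W (Q(W) = (W² - 3*W) + (1 + W)² = W² + (1 + W)² - 3*W)
g(X) = 1 + 2*X + 2*X² (g(X) = 3*X + (1 - X + 2*X²) = 1 + 2*X + 2*X²)
g(0)*L = (0² + (1 + 0)²)*(-321) = (0 + 1²)*(-321) = (0 + 1)*(-321) = 1*(-321) = -321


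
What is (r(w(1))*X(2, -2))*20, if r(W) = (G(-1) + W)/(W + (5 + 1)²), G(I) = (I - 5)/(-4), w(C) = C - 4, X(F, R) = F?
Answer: -20/11 ≈ -1.8182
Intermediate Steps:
w(C) = -4 + C
G(I) = 5/4 - I/4 (G(I) = (-5 + I)*(-¼) = 5/4 - I/4)
r(W) = (3/2 + W)/(36 + W) (r(W) = ((5/4 - ¼*(-1)) + W)/(W + (5 + 1)²) = ((5/4 + ¼) + W)/(W + 6²) = (3/2 + W)/(W + 36) = (3/2 + W)/(36 + W))
(r(w(1))*X(2, -2))*20 = (((3/2 + (-4 + 1))/(36 + (-4 + 1)))*2)*20 = (((3/2 - 3)/(36 - 3))*2)*20 = ((-3/2/33)*2)*20 = (((1/33)*(-3/2))*2)*20 = -1/22*2*20 = -1/11*20 = -20/11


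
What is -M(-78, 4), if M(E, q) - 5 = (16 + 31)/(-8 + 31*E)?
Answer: -12083/2426 ≈ -4.9806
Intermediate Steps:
M(E, q) = 5 + 47/(-8 + 31*E) (M(E, q) = 5 + (16 + 31)/(-8 + 31*E) = 5 + 47/(-8 + 31*E))
-M(-78, 4) = -(7 + 155*(-78))/(-8 + 31*(-78)) = -(7 - 12090)/(-8 - 2418) = -(-12083)/(-2426) = -(-1)*(-12083)/2426 = -1*12083/2426 = -12083/2426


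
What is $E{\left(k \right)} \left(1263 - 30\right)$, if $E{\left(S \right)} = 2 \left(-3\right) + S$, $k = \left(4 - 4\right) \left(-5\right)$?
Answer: $-7398$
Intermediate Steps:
$k = 0$ ($k = 0 \left(-5\right) = 0$)
$E{\left(S \right)} = -6 + S$
$E{\left(k \right)} \left(1263 - 30\right) = \left(-6 + 0\right) \left(1263 - 30\right) = \left(-6\right) 1233 = -7398$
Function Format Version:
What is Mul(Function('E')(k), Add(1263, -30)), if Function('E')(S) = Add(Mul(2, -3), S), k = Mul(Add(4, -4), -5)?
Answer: -7398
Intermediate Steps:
k = 0 (k = Mul(0, -5) = 0)
Function('E')(S) = Add(-6, S)
Mul(Function('E')(k), Add(1263, -30)) = Mul(Add(-6, 0), Add(1263, -30)) = Mul(-6, 1233) = -7398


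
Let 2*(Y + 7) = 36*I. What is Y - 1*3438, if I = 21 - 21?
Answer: -3445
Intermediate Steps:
I = 0
Y = -7 (Y = -7 + (36*0)/2 = -7 + (1/2)*0 = -7 + 0 = -7)
Y - 1*3438 = -7 - 1*3438 = -7 - 3438 = -3445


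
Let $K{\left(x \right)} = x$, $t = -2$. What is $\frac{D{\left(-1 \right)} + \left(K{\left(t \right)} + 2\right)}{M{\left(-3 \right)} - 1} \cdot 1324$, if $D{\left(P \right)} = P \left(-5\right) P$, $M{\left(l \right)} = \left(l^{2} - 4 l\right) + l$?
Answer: $- \frac{6620}{17} \approx -389.41$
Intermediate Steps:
$M{\left(l \right)} = l^{2} - 3 l$
$D{\left(P \right)} = - 5 P^{2}$ ($D{\left(P \right)} = - 5 P P = - 5 P^{2}$)
$\frac{D{\left(-1 \right)} + \left(K{\left(t \right)} + 2\right)}{M{\left(-3 \right)} - 1} \cdot 1324 = \frac{- 5 \left(-1\right)^{2} + \left(-2 + 2\right)}{- 3 \left(-3 - 3\right) - 1} \cdot 1324 = \frac{\left(-5\right) 1 + 0}{\left(-3\right) \left(-6\right) - 1} \cdot 1324 = \frac{-5 + 0}{18 - 1} \cdot 1324 = - \frac{5}{17} \cdot 1324 = \left(-5\right) \frac{1}{17} \cdot 1324 = \left(- \frac{5}{17}\right) 1324 = - \frac{6620}{17}$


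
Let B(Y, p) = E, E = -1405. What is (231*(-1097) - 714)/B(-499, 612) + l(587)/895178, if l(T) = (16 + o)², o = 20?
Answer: 113742674709/628862545 ≈ 180.87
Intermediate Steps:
B(Y, p) = -1405
l(T) = 1296 (l(T) = (16 + 20)² = 36² = 1296)
(231*(-1097) - 714)/B(-499, 612) + l(587)/895178 = (231*(-1097) - 714)/(-1405) + 1296/895178 = (-253407 - 714)*(-1/1405) + 1296*(1/895178) = -254121*(-1/1405) + 648/447589 = 254121/1405 + 648/447589 = 113742674709/628862545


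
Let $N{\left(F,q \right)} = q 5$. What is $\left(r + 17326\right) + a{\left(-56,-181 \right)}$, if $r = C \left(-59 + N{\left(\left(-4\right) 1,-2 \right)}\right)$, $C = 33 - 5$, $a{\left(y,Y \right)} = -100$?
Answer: $15294$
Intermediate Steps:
$N{\left(F,q \right)} = 5 q$
$C = 28$ ($C = 33 - 5 = 28$)
$r = -1932$ ($r = 28 \left(-59 + 5 \left(-2\right)\right) = 28 \left(-59 - 10\right) = 28 \left(-69\right) = -1932$)
$\left(r + 17326\right) + a{\left(-56,-181 \right)} = \left(-1932 + 17326\right) - 100 = 15394 - 100 = 15294$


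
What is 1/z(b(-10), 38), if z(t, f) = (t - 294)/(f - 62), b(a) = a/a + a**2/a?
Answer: 8/101 ≈ 0.079208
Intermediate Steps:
b(a) = 1 + a
z(t, f) = (-294 + t)/(-62 + f)
1/z(b(-10), 38) = 1/((-294 + (1 - 10))/(-62 + 38)) = 1/((-294 - 9)/(-24)) = 1/(-1/24*(-303)) = 1/(101/8) = 8/101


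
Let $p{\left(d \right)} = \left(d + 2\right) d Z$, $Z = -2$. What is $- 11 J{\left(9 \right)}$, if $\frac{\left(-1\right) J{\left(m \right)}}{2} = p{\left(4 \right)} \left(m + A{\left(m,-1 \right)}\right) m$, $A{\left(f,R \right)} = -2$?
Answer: $-66528$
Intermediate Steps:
$p{\left(d \right)} = - 2 d \left(2 + d\right)$ ($p{\left(d \right)} = \left(d + 2\right) d \left(-2\right) = \left(2 + d\right) \left(- 2 d\right) = - 2 d \left(2 + d\right)$)
$J{\left(m \right)} = - 2 m \left(96 - 48 m\right)$ ($J{\left(m \right)} = - 2 \left(-2\right) 4 \left(2 + 4\right) \left(m - 2\right) m = - 2 \left(-2\right) 4 \cdot 6 \left(-2 + m\right) m = - 2 - 48 \left(-2 + m\right) m = - 2 \left(96 - 48 m\right) m = - 2 m \left(96 - 48 m\right)$)
$- 11 J{\left(9 \right)} = - 11 \cdot 96 \cdot 9 \left(-2 + 9\right) = - 11 \cdot 96 \cdot 9 \cdot 7 = \left(-11\right) 6048 = -66528$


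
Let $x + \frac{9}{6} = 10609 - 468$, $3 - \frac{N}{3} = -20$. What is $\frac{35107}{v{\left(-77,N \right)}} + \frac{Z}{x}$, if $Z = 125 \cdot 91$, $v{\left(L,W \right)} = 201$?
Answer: $\frac{102358229}{582297} \approx 175.78$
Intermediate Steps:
$N = 69$ ($N = 9 - -60 = 9 + 60 = 69$)
$x = \frac{20279}{2}$ ($x = - \frac{3}{2} + \left(10609 - 468\right) = - \frac{3}{2} + 10141 = \frac{20279}{2} \approx 10140.0$)
$Z = 11375$
$\frac{35107}{v{\left(-77,N \right)}} + \frac{Z}{x} = \frac{35107}{201} + \frac{11375}{\frac{20279}{2}} = 35107 \cdot \frac{1}{201} + 11375 \cdot \frac{2}{20279} = \frac{35107}{201} + \frac{3250}{2897} = \frac{102358229}{582297}$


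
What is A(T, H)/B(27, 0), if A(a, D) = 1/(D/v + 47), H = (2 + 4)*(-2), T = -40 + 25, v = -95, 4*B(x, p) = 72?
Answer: 95/80586 ≈ 0.0011789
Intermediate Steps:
B(x, p) = 18 (B(x, p) = (¼)*72 = 18)
T = -15
H = -12 (H = 6*(-2) = -12)
A(a, D) = 1/(47 - D/95) (A(a, D) = 1/(D/(-95) + 47) = 1/(D*(-1/95) + 47) = 1/(-D/95 + 47) = 1/(47 - D/95))
A(T, H)/B(27, 0) = -95/(-4465 - 12)/18 = -95/(-4477)*(1/18) = -95*(-1/4477)*(1/18) = (95/4477)*(1/18) = 95/80586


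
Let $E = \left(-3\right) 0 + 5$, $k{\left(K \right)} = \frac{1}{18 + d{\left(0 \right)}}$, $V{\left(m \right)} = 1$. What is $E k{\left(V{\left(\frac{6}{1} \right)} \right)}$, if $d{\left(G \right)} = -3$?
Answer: $\frac{1}{3} \approx 0.33333$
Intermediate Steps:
$k{\left(K \right)} = \frac{1}{15}$ ($k{\left(K \right)} = \frac{1}{18 - 3} = \frac{1}{15}$)
$E = 5$ ($E = 0 + 5 = 5$)
$E k{\left(V{\left(\frac{6}{1} \right)} \right)} = 5 \cdot \frac{1}{15} = \frac{1}{3}$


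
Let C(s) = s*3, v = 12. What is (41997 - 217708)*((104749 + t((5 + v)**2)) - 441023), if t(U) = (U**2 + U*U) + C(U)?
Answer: 29583582515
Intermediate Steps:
C(s) = 3*s
t(U) = 2*U**2 + 3*U (t(U) = (U**2 + U*U) + 3*U = (U**2 + U**2) + 3*U = 2*U**2 + 3*U)
(41997 - 217708)*((104749 + t((5 + v)**2)) - 441023) = (41997 - 217708)*((104749 + (5 + 12)**2*(3 + 2*(5 + 12)**2)) - 441023) = -175711*((104749 + 17**2*(3 + 2*17**2)) - 441023) = -175711*((104749 + 289*(3 + 2*289)) - 441023) = -175711*((104749 + 289*(3 + 578)) - 441023) = -175711*((104749 + 289*581) - 441023) = -175711*((104749 + 167909) - 441023) = -175711*(272658 - 441023) = -175711*(-168365) = 29583582515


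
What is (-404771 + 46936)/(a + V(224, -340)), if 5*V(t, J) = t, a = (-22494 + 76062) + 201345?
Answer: -1789175/1274789 ≈ -1.4035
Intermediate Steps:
a = 254913 (a = 53568 + 201345 = 254913)
V(t, J) = t/5
(-404771 + 46936)/(a + V(224, -340)) = (-404771 + 46936)/(254913 + (⅕)*224) = -357835/(254913 + 224/5) = -357835/1274789/5 = -357835*5/1274789 = -1789175/1274789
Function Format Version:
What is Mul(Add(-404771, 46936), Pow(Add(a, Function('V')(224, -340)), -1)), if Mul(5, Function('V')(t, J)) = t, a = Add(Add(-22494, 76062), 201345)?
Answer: Rational(-1789175, 1274789) ≈ -1.4035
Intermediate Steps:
a = 254913 (a = Add(53568, 201345) = 254913)
Function('V')(t, J) = Mul(Rational(1, 5), t)
Mul(Add(-404771, 46936), Pow(Add(a, Function('V')(224, -340)), -1)) = Mul(Add(-404771, 46936), Pow(Add(254913, Mul(Rational(1, 5), 224)), -1)) = Mul(-357835, Pow(Add(254913, Rational(224, 5)), -1)) = Mul(-357835, Pow(Rational(1274789, 5), -1)) = Mul(-357835, Rational(5, 1274789)) = Rational(-1789175, 1274789)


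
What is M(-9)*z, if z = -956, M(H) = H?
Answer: 8604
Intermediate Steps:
M(-9)*z = -9*(-956) = 8604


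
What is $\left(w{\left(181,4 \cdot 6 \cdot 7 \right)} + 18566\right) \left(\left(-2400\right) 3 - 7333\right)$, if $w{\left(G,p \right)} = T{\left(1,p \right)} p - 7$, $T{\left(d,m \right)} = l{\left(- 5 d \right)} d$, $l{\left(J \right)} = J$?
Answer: $-257510227$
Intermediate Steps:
$T{\left(d,m \right)} = - 5 d^{2}$ ($T{\left(d,m \right)} = - 5 d d = - 5 d^{2}$)
$w{\left(G,p \right)} = -7 - 5 p$ ($w{\left(G,p \right)} = - 5 \cdot 1^{2} p - 7 = \left(-5\right) 1 p - 7 = - 5 p - 7 = -7 - 5 p$)
$\left(w{\left(181,4 \cdot 6 \cdot 7 \right)} + 18566\right) \left(\left(-2400\right) 3 - 7333\right) = \left(\left(-7 - 5 \cdot 4 \cdot 6 \cdot 7\right) + 18566\right) \left(\left(-2400\right) 3 - 7333\right) = \left(\left(-7 - 5 \cdot 24 \cdot 7\right) + 18566\right) \left(-7200 - 7333\right) = \left(\left(-7 - 840\right) + 18566\right) \left(-14533\right) = \left(-847 + 18566\right) \left(-14533\right) = 17719 \left(-14533\right) = -257510227$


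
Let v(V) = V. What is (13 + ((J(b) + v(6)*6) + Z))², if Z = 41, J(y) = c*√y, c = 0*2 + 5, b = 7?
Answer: 8275 + 900*√7 ≈ 10656.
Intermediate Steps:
c = 5 (c = 0 + 5 = 5)
J(y) = 5*√y
(13 + ((J(b) + v(6)*6) + Z))² = (13 + ((5*√7 + 6*6) + 41))² = (13 + ((5*√7 + 36) + 41))² = (13 + ((36 + 5*√7) + 41))² = (13 + (77 + 5*√7))² = (90 + 5*√7)²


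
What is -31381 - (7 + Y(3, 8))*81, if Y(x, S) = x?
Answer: -32191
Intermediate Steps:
-31381 - (7 + Y(3, 8))*81 = -31381 - (7 + 3)*81 = -31381 - 10*81 = -31381 - 1*810 = -31381 - 810 = -32191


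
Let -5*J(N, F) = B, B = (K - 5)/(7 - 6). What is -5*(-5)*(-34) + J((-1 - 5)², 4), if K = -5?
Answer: -848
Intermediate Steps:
B = -10 (B = (-5 - 5)/(7 - 6) = -10/1 = -10*1 = -10)
J(N, F) = 2 (J(N, F) = -⅕*(-10) = 2)
-5*(-5)*(-34) + J((-1 - 5)², 4) = -5*(-5)*(-34) + 2 = 25*(-34) + 2 = -850 + 2 = -848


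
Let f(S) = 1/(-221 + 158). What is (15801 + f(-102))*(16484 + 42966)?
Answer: 59180215900/63 ≈ 9.3937e+8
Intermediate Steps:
f(S) = -1/63 (f(S) = 1/(-63) = -1/63)
(15801 + f(-102))*(16484 + 42966) = (15801 - 1/63)*(16484 + 42966) = (995462/63)*59450 = 59180215900/63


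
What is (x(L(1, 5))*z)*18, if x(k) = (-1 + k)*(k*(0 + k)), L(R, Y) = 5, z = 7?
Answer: 12600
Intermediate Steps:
x(k) = k²*(-1 + k) (x(k) = (-1 + k)*(k*k) = (-1 + k)*k² = k²*(-1 + k))
(x(L(1, 5))*z)*18 = ((5²*(-1 + 5))*7)*18 = ((25*4)*7)*18 = (100*7)*18 = 700*18 = 12600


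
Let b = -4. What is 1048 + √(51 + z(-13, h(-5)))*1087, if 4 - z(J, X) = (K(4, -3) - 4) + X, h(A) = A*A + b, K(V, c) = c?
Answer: 1048 + 1087*√41 ≈ 8008.2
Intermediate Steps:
h(A) = -4 + A² (h(A) = A*A - 4 = A² - 4 = -4 + A²)
z(J, X) = 11 - X (z(J, X) = 4 - ((-3 - 4) + X) = 4 - (-7 + X) = 4 + (7 - X) = 11 - X)
1048 + √(51 + z(-13, h(-5)))*1087 = 1048 + √(51 + (11 - (-4 + (-5)²)))*1087 = 1048 + √(51 + (11 - (-4 + 25)))*1087 = 1048 + √(51 + (11 - 1*21))*1087 = 1048 + √(51 + (11 - 21))*1087 = 1048 + √(51 - 10)*1087 = 1048 + √41*1087 = 1048 + 1087*√41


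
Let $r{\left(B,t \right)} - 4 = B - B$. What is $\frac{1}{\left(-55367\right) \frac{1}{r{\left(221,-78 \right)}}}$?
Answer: $- \frac{4}{55367} \approx -7.2245 \cdot 10^{-5}$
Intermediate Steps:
$r{\left(B,t \right)} = 4$ ($r{\left(B,t \right)} = 4 + \left(B - B\right) = 4 + 0 = 4$)
$\frac{1}{\left(-55367\right) \frac{1}{r{\left(221,-78 \right)}}} = \frac{1}{\left(-55367\right) \frac{1}{4}} = \frac{1}{- \frac{55367}{4}} = - \frac{4}{55367}$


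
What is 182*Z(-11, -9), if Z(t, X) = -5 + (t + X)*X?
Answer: 31850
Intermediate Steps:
Z(t, X) = -5 + X*(X + t) (Z(t, X) = -5 + (X + t)*X = -5 + X*(X + t))
182*Z(-11, -9) = 182*(-5 + (-9)² - 9*(-11)) = 182*(-5 + 81 + 99) = 182*175 = 31850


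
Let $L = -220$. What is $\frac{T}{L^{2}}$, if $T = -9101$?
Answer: $- \frac{9101}{48400} \approx -0.18804$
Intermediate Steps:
$\frac{T}{L^{2}} = - \frac{9101}{\left(-220\right)^{2}} = - \frac{9101}{48400}$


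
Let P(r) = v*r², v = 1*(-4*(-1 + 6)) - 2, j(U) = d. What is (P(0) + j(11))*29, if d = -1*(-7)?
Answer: 203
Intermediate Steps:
d = 7
j(U) = 7
v = -22 (v = 1*(-4*5) - 2 = 1*(-20) - 2 = -20 - 2 = -22)
P(r) = -22*r²
(P(0) + j(11))*29 = (-22*0² + 7)*29 = (-22*0 + 7)*29 = (0 + 7)*29 = 7*29 = 203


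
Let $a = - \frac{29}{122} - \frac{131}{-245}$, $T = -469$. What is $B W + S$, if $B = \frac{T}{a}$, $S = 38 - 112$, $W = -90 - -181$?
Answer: $- \frac{1276332208}{8877} \approx -1.4378 \cdot 10^{5}$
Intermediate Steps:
$W = 91$ ($W = -90 + 181 = 91$)
$a = \frac{8877}{29890}$ ($a = \left(-29\right) \frac{1}{122} - - \frac{131}{245} = - \frac{29}{122} + \frac{131}{245} = \frac{8877}{29890} \approx 0.29699$)
$S = -74$
$B = - \frac{14018410}{8877}$ ($B = - \frac{469}{\frac{8877}{29890}} = \left(-469\right) \frac{29890}{8877} = - \frac{14018410}{8877} \approx -1579.2$)
$B W + S = \left(- \frac{14018410}{8877}\right) 91 - 74 = - \frac{1275675310}{8877} - 74 = - \frac{1276332208}{8877}$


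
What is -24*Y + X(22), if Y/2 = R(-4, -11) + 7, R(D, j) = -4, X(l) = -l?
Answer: -166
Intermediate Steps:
Y = 6 (Y = 2*(-4 + 7) = 2*3 = 6)
-24*Y + X(22) = -24*6 - 1*22 = -144 - 22 = -166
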